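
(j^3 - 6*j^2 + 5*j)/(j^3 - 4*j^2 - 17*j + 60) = j*(j - 1)/(j^2 + j - 12)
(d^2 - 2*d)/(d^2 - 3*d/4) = 4*(d - 2)/(4*d - 3)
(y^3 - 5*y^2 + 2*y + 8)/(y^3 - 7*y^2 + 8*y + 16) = (y - 2)/(y - 4)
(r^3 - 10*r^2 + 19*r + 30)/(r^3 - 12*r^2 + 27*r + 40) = (r - 6)/(r - 8)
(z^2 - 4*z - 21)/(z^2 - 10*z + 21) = (z + 3)/(z - 3)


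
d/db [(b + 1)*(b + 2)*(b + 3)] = 3*b^2 + 12*b + 11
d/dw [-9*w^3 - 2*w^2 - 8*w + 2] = -27*w^2 - 4*w - 8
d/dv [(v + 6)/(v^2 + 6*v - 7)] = (v^2 + 6*v - 2*(v + 3)*(v + 6) - 7)/(v^2 + 6*v - 7)^2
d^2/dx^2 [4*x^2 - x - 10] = 8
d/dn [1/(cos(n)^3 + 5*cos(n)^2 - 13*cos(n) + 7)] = (3*cos(n) + 13)*sin(n)/((cos(n) - 1)^3*(cos(n) + 7)^2)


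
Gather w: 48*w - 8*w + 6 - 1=40*w + 5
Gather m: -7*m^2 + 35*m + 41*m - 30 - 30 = -7*m^2 + 76*m - 60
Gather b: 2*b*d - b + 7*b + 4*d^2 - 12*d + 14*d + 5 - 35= b*(2*d + 6) + 4*d^2 + 2*d - 30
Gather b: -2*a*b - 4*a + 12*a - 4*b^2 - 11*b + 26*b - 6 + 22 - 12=8*a - 4*b^2 + b*(15 - 2*a) + 4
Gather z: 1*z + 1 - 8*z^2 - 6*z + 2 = -8*z^2 - 5*z + 3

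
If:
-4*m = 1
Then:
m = -1/4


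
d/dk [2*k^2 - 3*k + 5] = 4*k - 3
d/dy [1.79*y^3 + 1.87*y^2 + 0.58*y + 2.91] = 5.37*y^2 + 3.74*y + 0.58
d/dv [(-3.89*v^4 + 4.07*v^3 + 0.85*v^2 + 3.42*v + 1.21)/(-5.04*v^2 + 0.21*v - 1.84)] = (39.2112*v^5 - 22.9635*v^4 + 30.3398*v^3 - 5.05110000000001*v^2 + 9.0688*v - 6.5469)/(25.4016*v^4 - 2.1168*v^3 + 18.5913*v^2 - 0.7728*v + 3.3856)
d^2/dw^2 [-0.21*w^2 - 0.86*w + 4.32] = -0.420000000000000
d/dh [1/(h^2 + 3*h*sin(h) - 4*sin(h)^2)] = (-3*h*cos(h) - 2*h - 3*sin(h) + 4*sin(2*h))/((h - sin(h))^2*(h + 4*sin(h))^2)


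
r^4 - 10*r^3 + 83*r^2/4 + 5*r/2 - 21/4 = (r - 7)*(r - 3)*(r - 1/2)*(r + 1/2)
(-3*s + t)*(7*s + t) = -21*s^2 + 4*s*t + t^2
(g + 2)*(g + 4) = g^2 + 6*g + 8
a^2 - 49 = (a - 7)*(a + 7)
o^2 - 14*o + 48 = (o - 8)*(o - 6)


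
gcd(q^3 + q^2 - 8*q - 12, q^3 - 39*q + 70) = 1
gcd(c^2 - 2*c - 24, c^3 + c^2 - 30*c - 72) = c^2 - 2*c - 24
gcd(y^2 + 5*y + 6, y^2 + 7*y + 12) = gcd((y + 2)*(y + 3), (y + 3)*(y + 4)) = y + 3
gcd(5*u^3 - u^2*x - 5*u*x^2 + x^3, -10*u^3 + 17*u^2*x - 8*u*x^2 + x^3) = 5*u^2 - 6*u*x + x^2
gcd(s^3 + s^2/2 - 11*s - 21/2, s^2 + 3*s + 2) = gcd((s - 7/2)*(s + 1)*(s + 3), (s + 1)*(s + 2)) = s + 1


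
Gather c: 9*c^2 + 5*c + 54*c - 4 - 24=9*c^2 + 59*c - 28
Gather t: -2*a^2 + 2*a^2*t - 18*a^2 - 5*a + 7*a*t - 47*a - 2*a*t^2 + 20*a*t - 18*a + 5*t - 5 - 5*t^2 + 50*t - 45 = -20*a^2 - 70*a + t^2*(-2*a - 5) + t*(2*a^2 + 27*a + 55) - 50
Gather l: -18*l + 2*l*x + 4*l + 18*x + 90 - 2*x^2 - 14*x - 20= l*(2*x - 14) - 2*x^2 + 4*x + 70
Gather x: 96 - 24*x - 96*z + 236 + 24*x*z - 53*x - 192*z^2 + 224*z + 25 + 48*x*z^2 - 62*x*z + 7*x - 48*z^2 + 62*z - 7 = x*(48*z^2 - 38*z - 70) - 240*z^2 + 190*z + 350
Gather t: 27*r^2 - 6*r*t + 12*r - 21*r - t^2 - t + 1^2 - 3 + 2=27*r^2 - 9*r - t^2 + t*(-6*r - 1)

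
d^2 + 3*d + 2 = (d + 1)*(d + 2)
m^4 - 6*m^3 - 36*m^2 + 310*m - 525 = (m - 5)^2*(m - 3)*(m + 7)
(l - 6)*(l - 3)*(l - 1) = l^3 - 10*l^2 + 27*l - 18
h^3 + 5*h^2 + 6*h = h*(h + 2)*(h + 3)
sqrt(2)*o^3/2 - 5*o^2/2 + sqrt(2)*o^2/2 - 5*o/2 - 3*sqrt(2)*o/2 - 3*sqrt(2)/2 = (o - 3*sqrt(2))*(o + sqrt(2)/2)*(sqrt(2)*o/2 + sqrt(2)/2)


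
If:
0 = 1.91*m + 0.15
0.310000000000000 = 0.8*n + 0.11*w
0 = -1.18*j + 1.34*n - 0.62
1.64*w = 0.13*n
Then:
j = -0.09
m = -0.08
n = 0.38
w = 0.03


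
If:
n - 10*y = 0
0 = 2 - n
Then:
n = 2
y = 1/5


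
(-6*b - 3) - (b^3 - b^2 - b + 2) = -b^3 + b^2 - 5*b - 5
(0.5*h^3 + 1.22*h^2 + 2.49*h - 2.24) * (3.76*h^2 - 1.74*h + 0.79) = 1.88*h^5 + 3.7172*h^4 + 7.6346*h^3 - 11.7912*h^2 + 5.8647*h - 1.7696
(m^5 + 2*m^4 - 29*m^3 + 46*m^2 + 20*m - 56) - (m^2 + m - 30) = m^5 + 2*m^4 - 29*m^3 + 45*m^2 + 19*m - 26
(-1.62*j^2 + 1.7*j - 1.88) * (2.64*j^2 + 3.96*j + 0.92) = -4.2768*j^4 - 1.9272*j^3 + 0.2784*j^2 - 5.8808*j - 1.7296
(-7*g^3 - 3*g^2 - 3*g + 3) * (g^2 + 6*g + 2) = -7*g^5 - 45*g^4 - 35*g^3 - 21*g^2 + 12*g + 6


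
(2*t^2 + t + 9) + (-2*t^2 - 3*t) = 9 - 2*t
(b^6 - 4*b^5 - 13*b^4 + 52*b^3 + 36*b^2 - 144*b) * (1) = b^6 - 4*b^5 - 13*b^4 + 52*b^3 + 36*b^2 - 144*b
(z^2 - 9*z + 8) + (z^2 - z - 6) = 2*z^2 - 10*z + 2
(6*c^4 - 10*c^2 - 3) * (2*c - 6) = 12*c^5 - 36*c^4 - 20*c^3 + 60*c^2 - 6*c + 18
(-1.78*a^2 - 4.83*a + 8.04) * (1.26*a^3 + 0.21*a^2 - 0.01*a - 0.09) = -2.2428*a^5 - 6.4596*a^4 + 9.1339*a^3 + 1.8969*a^2 + 0.3543*a - 0.7236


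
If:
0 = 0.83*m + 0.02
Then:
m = -0.02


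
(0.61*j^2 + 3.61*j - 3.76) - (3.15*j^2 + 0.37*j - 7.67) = -2.54*j^2 + 3.24*j + 3.91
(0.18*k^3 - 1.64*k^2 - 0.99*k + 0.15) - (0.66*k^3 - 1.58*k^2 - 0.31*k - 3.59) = -0.48*k^3 - 0.0599999999999998*k^2 - 0.68*k + 3.74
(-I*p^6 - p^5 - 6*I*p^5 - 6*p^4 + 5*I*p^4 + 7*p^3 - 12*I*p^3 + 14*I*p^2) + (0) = -I*p^6 - p^5 - 6*I*p^5 - 6*p^4 + 5*I*p^4 + 7*p^3 - 12*I*p^3 + 14*I*p^2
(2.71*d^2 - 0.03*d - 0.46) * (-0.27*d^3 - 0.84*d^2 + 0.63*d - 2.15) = -0.7317*d^5 - 2.2683*d^4 + 1.8567*d^3 - 5.459*d^2 - 0.2253*d + 0.989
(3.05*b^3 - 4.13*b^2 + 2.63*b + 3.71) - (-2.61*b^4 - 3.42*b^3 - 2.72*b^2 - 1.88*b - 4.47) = 2.61*b^4 + 6.47*b^3 - 1.41*b^2 + 4.51*b + 8.18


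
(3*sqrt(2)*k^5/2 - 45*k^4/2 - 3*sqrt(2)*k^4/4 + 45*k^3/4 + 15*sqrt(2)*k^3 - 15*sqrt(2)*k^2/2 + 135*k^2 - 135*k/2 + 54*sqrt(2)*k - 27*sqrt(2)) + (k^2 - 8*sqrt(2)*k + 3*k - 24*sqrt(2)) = 3*sqrt(2)*k^5/2 - 45*k^4/2 - 3*sqrt(2)*k^4/4 + 45*k^3/4 + 15*sqrt(2)*k^3 - 15*sqrt(2)*k^2/2 + 136*k^2 - 129*k/2 + 46*sqrt(2)*k - 51*sqrt(2)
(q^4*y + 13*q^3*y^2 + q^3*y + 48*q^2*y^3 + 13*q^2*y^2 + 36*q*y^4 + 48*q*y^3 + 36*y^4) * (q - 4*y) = q^5*y + 9*q^4*y^2 + q^4*y - 4*q^3*y^3 + 9*q^3*y^2 - 156*q^2*y^4 - 4*q^2*y^3 - 144*q*y^5 - 156*q*y^4 - 144*y^5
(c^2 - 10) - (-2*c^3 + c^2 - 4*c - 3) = 2*c^3 + 4*c - 7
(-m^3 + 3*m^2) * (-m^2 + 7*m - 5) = m^5 - 10*m^4 + 26*m^3 - 15*m^2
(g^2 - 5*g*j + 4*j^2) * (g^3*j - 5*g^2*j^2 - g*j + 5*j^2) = g^5*j - 10*g^4*j^2 + 29*g^3*j^3 - g^3*j - 20*g^2*j^4 + 10*g^2*j^2 - 29*g*j^3 + 20*j^4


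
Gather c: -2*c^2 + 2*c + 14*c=-2*c^2 + 16*c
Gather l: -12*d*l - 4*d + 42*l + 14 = -4*d + l*(42 - 12*d) + 14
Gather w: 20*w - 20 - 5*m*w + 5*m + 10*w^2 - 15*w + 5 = 5*m + 10*w^2 + w*(5 - 5*m) - 15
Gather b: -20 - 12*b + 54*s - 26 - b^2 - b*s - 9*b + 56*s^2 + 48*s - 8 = -b^2 + b*(-s - 21) + 56*s^2 + 102*s - 54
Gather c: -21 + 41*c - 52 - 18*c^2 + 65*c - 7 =-18*c^2 + 106*c - 80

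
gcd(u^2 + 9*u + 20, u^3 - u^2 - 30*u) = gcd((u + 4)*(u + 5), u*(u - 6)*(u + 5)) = u + 5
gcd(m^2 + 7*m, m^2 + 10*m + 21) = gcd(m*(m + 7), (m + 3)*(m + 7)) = m + 7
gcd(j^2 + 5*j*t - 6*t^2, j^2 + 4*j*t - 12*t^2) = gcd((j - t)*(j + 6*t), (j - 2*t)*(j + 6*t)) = j + 6*t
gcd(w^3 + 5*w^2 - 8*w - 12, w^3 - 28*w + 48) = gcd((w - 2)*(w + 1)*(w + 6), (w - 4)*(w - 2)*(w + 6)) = w^2 + 4*w - 12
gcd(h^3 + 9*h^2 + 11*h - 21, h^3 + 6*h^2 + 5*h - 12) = h^2 + 2*h - 3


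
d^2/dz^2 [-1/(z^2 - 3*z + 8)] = 2*(z^2 - 3*z - (2*z - 3)^2 + 8)/(z^2 - 3*z + 8)^3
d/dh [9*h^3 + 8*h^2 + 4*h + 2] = 27*h^2 + 16*h + 4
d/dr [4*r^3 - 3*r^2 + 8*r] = 12*r^2 - 6*r + 8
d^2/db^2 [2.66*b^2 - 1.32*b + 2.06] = 5.32000000000000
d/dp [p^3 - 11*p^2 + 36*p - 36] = 3*p^2 - 22*p + 36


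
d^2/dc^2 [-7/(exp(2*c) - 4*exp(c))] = 28*(-(1 - exp(c))*(exp(c) - 4) - 2*(exp(c) - 2)^2)*exp(-c)/(exp(c) - 4)^3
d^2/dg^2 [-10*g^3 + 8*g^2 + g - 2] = 16 - 60*g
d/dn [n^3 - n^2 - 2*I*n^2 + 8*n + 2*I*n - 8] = 3*n^2 - 2*n - 4*I*n + 8 + 2*I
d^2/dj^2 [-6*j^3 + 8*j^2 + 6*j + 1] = 16 - 36*j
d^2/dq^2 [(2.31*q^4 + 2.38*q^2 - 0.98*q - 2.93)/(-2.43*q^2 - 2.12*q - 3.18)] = (-27.280638*q^6 - 71.401176*q^5 - 169.394148*q^4 - 213.074316*q^3 - 66.160314*q^2 + 45.128016*q - 80.29394)/(14.348907*q^6 + 37.555164*q^5 + 89.096922*q^4 + 107.820656*q^3 + 116.595972*q^2 + 64.314864*q + 32.157432)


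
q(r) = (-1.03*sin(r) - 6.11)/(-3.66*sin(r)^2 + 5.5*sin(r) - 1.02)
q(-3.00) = 3.19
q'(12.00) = 1.92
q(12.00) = 1.11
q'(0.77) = 1.14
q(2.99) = 22.96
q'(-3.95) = -0.22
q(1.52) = -8.68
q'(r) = (7.32*sin(r)*cos(r) - 5.5*cos(r))*(-1.03*sin(r) - 6.11)/(-3.66*sin(r)^2 + 5.5*sin(r) - 1.02)^2 - 1.03*cos(r)/(-3.66*sin(r)^2 + 5.5*sin(r) - 1.02)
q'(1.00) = -2.95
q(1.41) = -8.46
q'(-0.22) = 7.53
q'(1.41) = -2.97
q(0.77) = -6.60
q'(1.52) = -1.03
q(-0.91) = 0.69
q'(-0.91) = 0.71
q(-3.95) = -6.57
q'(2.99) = -369.22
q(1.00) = -6.86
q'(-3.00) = -11.59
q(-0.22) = 2.46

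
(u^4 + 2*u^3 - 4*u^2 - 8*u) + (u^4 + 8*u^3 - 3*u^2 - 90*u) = 2*u^4 + 10*u^3 - 7*u^2 - 98*u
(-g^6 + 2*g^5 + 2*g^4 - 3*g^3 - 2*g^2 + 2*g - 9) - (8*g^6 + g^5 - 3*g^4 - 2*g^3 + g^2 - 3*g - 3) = -9*g^6 + g^5 + 5*g^4 - g^3 - 3*g^2 + 5*g - 6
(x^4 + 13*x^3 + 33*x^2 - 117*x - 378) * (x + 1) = x^5 + 14*x^4 + 46*x^3 - 84*x^2 - 495*x - 378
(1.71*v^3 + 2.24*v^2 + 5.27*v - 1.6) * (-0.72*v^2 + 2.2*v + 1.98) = -1.2312*v^5 + 2.1492*v^4 + 4.5194*v^3 + 17.1812*v^2 + 6.9146*v - 3.168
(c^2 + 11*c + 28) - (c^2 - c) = 12*c + 28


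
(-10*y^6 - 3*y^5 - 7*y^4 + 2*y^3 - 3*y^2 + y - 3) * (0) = 0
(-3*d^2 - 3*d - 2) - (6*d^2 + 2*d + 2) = -9*d^2 - 5*d - 4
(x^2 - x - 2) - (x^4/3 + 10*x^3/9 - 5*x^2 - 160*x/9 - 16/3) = -x^4/3 - 10*x^3/9 + 6*x^2 + 151*x/9 + 10/3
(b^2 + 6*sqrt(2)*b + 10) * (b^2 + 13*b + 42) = b^4 + 6*sqrt(2)*b^3 + 13*b^3 + 52*b^2 + 78*sqrt(2)*b^2 + 130*b + 252*sqrt(2)*b + 420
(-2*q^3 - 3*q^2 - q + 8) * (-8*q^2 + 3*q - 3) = 16*q^5 + 18*q^4 + 5*q^3 - 58*q^2 + 27*q - 24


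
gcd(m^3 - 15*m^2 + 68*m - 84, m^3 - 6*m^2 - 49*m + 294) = m^2 - 13*m + 42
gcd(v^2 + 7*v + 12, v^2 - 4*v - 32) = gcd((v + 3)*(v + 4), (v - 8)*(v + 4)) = v + 4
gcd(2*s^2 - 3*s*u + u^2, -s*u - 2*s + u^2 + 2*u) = s - u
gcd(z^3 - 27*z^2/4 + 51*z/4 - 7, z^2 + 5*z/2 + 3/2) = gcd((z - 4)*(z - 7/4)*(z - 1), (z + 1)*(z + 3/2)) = 1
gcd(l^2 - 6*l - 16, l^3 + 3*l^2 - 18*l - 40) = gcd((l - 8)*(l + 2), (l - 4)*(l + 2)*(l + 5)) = l + 2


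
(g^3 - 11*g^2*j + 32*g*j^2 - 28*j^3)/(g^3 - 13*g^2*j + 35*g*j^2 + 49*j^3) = (g^2 - 4*g*j + 4*j^2)/(g^2 - 6*g*j - 7*j^2)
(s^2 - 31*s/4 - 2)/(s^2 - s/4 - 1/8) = 2*(s - 8)/(2*s - 1)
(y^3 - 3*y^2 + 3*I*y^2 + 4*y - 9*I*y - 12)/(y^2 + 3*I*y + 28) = (y^3 + 3*y^2*(-1 + I) + y*(4 - 9*I) - 12)/(y^2 + 3*I*y + 28)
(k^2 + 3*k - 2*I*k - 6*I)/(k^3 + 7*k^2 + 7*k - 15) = (k - 2*I)/(k^2 + 4*k - 5)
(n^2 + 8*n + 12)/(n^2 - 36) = (n + 2)/(n - 6)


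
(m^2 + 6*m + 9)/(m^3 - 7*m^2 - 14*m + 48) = (m + 3)/(m^2 - 10*m + 16)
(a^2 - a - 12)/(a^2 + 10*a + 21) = (a - 4)/(a + 7)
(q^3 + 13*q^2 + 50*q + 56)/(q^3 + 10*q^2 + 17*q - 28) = (q + 2)/(q - 1)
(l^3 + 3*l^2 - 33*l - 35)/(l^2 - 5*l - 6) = (l^2 + 2*l - 35)/(l - 6)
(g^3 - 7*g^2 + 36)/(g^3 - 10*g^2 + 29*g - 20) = (g^3 - 7*g^2 + 36)/(g^3 - 10*g^2 + 29*g - 20)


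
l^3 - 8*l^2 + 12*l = l*(l - 6)*(l - 2)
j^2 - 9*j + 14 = (j - 7)*(j - 2)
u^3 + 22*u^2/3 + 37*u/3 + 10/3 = (u + 1/3)*(u + 2)*(u + 5)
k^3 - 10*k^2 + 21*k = k*(k - 7)*(k - 3)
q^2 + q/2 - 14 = (q - 7/2)*(q + 4)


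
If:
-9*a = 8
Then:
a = -8/9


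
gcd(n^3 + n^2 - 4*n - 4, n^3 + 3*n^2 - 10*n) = n - 2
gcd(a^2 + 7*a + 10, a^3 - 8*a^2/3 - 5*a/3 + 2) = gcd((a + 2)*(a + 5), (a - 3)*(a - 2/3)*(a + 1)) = 1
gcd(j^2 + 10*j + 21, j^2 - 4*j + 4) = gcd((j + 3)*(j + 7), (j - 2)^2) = 1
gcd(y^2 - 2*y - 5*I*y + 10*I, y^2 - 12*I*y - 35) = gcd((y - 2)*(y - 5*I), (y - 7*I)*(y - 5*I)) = y - 5*I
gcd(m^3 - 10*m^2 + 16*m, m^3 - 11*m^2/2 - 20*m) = m^2 - 8*m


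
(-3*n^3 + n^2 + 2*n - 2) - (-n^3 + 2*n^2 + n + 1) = -2*n^3 - n^2 + n - 3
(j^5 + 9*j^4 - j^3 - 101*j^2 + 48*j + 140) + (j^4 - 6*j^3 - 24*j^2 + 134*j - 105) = j^5 + 10*j^4 - 7*j^3 - 125*j^2 + 182*j + 35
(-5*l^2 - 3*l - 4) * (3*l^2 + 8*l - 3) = -15*l^4 - 49*l^3 - 21*l^2 - 23*l + 12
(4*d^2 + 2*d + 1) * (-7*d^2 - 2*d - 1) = -28*d^4 - 22*d^3 - 15*d^2 - 4*d - 1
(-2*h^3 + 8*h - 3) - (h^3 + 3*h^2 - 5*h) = -3*h^3 - 3*h^2 + 13*h - 3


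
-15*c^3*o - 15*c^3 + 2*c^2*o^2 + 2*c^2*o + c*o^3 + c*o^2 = (-3*c + o)*(5*c + o)*(c*o + c)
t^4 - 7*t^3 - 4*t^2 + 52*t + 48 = (t - 6)*(t - 4)*(t + 1)*(t + 2)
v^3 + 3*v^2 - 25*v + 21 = (v - 3)*(v - 1)*(v + 7)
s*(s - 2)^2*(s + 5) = s^4 + s^3 - 16*s^2 + 20*s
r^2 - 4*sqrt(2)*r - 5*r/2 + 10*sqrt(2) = (r - 5/2)*(r - 4*sqrt(2))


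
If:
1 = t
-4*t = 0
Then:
No Solution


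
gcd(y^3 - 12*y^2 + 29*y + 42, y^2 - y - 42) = y - 7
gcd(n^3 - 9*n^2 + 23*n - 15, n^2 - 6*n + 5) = n^2 - 6*n + 5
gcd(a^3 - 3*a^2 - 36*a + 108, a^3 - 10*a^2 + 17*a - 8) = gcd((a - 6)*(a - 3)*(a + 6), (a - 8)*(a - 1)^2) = 1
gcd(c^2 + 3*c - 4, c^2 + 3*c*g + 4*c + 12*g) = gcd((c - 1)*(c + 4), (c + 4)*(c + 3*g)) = c + 4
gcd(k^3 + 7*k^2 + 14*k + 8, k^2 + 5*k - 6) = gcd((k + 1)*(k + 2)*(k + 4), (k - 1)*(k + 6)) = 1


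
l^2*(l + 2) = l^3 + 2*l^2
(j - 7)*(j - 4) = j^2 - 11*j + 28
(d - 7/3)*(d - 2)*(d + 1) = d^3 - 10*d^2/3 + d/3 + 14/3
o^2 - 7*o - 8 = (o - 8)*(o + 1)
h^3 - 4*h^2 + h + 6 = (h - 3)*(h - 2)*(h + 1)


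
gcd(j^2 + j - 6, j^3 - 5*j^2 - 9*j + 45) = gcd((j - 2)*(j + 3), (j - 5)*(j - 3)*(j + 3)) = j + 3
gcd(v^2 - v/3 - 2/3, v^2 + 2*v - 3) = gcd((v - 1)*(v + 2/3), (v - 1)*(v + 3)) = v - 1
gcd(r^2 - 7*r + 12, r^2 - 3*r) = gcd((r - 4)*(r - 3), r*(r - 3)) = r - 3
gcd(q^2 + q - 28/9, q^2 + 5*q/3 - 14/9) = q + 7/3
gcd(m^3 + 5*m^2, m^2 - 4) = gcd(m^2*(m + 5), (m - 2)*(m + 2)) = 1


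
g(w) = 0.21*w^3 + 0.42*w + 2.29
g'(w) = 0.63*w^2 + 0.42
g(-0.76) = 1.88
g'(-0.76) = 0.78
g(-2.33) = -1.34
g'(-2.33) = 3.84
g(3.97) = 17.10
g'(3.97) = 10.35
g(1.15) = 3.09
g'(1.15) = 1.25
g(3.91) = 16.49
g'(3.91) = 10.05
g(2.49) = 6.58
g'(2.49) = 4.33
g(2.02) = 4.87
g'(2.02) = 2.99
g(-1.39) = 1.14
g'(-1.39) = 1.64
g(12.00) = 370.21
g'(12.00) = 91.14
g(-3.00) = -4.64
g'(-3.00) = 6.09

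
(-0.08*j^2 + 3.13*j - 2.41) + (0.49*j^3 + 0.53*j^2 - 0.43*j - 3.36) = 0.49*j^3 + 0.45*j^2 + 2.7*j - 5.77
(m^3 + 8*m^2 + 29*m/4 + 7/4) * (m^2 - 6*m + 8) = m^5 + 2*m^4 - 131*m^3/4 + 89*m^2/4 + 95*m/2 + 14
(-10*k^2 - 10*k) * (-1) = 10*k^2 + 10*k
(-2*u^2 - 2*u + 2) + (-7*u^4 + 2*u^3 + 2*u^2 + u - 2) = -7*u^4 + 2*u^3 - u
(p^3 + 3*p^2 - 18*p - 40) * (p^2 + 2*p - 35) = p^5 + 5*p^4 - 47*p^3 - 181*p^2 + 550*p + 1400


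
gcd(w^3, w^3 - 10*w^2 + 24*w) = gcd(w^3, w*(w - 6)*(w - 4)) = w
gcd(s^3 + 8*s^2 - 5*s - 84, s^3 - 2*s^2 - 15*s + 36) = s^2 + s - 12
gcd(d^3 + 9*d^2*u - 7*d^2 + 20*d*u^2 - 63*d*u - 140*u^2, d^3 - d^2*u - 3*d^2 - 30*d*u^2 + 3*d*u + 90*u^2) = d + 5*u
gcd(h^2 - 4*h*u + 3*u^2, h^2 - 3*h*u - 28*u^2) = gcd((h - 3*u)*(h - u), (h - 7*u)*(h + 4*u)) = 1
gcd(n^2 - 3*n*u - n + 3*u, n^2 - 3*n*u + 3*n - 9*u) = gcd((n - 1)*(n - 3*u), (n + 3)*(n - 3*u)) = -n + 3*u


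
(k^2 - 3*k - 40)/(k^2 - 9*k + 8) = (k + 5)/(k - 1)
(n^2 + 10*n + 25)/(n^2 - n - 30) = (n + 5)/(n - 6)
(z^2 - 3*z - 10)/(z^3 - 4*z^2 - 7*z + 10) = 1/(z - 1)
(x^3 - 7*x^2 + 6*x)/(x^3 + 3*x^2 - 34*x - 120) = x*(x - 1)/(x^2 + 9*x + 20)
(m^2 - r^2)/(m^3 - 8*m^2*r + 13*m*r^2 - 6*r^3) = (m + r)/(m^2 - 7*m*r + 6*r^2)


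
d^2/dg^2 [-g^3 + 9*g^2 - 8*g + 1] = 18 - 6*g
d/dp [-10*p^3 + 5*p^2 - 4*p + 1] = -30*p^2 + 10*p - 4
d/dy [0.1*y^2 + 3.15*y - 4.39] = 0.2*y + 3.15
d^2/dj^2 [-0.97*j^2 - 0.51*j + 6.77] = -1.94000000000000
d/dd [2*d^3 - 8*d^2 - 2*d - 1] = 6*d^2 - 16*d - 2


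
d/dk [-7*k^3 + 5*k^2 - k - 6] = -21*k^2 + 10*k - 1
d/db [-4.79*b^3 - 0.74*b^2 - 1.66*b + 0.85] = -14.37*b^2 - 1.48*b - 1.66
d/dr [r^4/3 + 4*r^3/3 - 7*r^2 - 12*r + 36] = 4*r^3/3 + 4*r^2 - 14*r - 12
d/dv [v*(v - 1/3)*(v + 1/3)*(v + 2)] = 4*v^3 + 6*v^2 - 2*v/9 - 2/9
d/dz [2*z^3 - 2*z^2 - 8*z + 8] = 6*z^2 - 4*z - 8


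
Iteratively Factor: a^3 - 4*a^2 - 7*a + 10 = (a - 1)*(a^2 - 3*a - 10) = (a - 1)*(a + 2)*(a - 5)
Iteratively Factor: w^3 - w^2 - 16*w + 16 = (w + 4)*(w^2 - 5*w + 4) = (w - 1)*(w + 4)*(w - 4)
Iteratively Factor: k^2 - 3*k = (k - 3)*(k)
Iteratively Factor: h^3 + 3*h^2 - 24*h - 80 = (h - 5)*(h^2 + 8*h + 16) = (h - 5)*(h + 4)*(h + 4)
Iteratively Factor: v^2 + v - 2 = (v - 1)*(v + 2)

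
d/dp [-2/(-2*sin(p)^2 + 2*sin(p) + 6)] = (1 - 2*sin(p))*cos(p)/(sin(p) + cos(p)^2 + 2)^2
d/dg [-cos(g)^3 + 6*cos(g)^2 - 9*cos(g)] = 3*(cos(g)^2 - 4*cos(g) + 3)*sin(g)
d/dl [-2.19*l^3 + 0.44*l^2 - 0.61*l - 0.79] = -6.57*l^2 + 0.88*l - 0.61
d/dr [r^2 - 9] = 2*r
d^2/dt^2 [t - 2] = 0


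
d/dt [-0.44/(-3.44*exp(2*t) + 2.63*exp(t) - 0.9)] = (1.1572 - 3.0272*exp(t))*exp(t)/(3.44*exp(2*t) - 2.63*exp(t) + 0.9)^2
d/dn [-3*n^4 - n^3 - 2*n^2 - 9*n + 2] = -12*n^3 - 3*n^2 - 4*n - 9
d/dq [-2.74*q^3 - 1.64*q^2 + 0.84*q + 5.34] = -8.22*q^2 - 3.28*q + 0.84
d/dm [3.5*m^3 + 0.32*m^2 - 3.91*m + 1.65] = 10.5*m^2 + 0.64*m - 3.91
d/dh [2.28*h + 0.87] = 2.28000000000000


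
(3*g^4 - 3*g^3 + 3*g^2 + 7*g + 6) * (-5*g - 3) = -15*g^5 + 6*g^4 - 6*g^3 - 44*g^2 - 51*g - 18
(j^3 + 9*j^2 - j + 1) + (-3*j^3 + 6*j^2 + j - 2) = -2*j^3 + 15*j^2 - 1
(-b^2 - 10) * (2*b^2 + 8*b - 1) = -2*b^4 - 8*b^3 - 19*b^2 - 80*b + 10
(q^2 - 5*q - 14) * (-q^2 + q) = -q^4 + 6*q^3 + 9*q^2 - 14*q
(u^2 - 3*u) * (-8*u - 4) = -8*u^3 + 20*u^2 + 12*u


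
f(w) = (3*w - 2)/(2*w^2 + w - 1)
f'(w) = (-4*w - 1)*(3*w - 2)/(2*w^2 + w - 1)^2 + 3/(2*w^2 + w - 1) = (6*w^2 + 3*w - (3*w - 2)*(4*w + 1) - 3)/(2*w^2 + w - 1)^2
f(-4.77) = -0.41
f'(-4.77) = -0.11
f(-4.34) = -0.46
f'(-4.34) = -0.14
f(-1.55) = -2.95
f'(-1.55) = -5.47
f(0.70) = 0.15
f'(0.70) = 3.59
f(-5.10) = -0.38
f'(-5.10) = -0.09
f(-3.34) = -0.67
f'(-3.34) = -0.29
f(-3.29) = -0.68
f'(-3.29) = -0.31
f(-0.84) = 10.54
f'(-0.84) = -65.01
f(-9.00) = -0.19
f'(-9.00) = -0.02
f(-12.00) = -0.14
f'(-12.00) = -0.01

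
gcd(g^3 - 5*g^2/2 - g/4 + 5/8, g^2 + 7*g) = 1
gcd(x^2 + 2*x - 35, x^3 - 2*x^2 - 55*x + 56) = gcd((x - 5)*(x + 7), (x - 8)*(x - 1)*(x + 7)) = x + 7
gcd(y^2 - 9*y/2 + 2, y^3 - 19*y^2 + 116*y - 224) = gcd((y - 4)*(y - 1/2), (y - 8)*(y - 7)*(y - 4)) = y - 4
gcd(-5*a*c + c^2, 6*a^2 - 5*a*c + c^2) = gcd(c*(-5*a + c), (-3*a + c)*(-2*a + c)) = 1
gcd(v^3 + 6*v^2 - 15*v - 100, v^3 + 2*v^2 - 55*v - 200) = v^2 + 10*v + 25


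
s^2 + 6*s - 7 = (s - 1)*(s + 7)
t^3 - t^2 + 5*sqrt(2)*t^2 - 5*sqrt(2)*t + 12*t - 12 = (t - 1)*(t + 2*sqrt(2))*(t + 3*sqrt(2))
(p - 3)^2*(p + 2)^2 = p^4 - 2*p^3 - 11*p^2 + 12*p + 36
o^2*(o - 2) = o^3 - 2*o^2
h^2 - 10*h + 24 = (h - 6)*(h - 4)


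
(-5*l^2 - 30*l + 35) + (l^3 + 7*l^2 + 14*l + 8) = l^3 + 2*l^2 - 16*l + 43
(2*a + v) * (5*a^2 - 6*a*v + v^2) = 10*a^3 - 7*a^2*v - 4*a*v^2 + v^3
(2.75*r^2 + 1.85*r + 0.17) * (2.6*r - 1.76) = 7.15*r^3 - 0.0299999999999994*r^2 - 2.814*r - 0.2992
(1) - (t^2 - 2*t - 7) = -t^2 + 2*t + 8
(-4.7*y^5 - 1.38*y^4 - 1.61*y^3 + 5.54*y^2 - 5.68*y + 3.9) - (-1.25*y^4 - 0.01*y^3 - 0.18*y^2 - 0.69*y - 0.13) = -4.7*y^5 - 0.13*y^4 - 1.6*y^3 + 5.72*y^2 - 4.99*y + 4.03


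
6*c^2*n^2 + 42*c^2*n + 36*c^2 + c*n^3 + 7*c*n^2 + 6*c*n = (6*c + n)*(n + 6)*(c*n + c)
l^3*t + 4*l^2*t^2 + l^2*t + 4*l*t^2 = l*(l + 4*t)*(l*t + t)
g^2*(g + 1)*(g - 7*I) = g^4 + g^3 - 7*I*g^3 - 7*I*g^2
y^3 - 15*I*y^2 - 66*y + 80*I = (y - 8*I)*(y - 5*I)*(y - 2*I)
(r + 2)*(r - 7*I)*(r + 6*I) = r^3 + 2*r^2 - I*r^2 + 42*r - 2*I*r + 84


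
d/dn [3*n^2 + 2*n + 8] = 6*n + 2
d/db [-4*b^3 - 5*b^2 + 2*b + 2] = -12*b^2 - 10*b + 2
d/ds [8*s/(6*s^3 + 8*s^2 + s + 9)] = 8*(-12*s^3 - 8*s^2 + 9)/(36*s^6 + 96*s^5 + 76*s^4 + 124*s^3 + 145*s^2 + 18*s + 81)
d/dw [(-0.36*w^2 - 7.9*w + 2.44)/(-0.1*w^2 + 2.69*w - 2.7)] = (-1.7584*w^2 + 2.432*w + 14.7664)/(0.01*w^4 - 0.538*w^3 + 7.7761*w^2 - 14.526*w + 7.29)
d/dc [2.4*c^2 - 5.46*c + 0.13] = 4.8*c - 5.46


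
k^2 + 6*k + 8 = (k + 2)*(k + 4)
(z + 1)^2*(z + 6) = z^3 + 8*z^2 + 13*z + 6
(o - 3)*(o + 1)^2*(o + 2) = o^4 + o^3 - 7*o^2 - 13*o - 6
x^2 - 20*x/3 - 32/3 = (x - 8)*(x + 4/3)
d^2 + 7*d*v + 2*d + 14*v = (d + 2)*(d + 7*v)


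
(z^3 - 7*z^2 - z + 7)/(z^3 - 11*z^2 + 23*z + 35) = (z - 1)/(z - 5)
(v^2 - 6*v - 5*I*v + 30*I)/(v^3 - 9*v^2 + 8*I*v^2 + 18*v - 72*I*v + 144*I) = (v - 5*I)/(v^2 + v*(-3 + 8*I) - 24*I)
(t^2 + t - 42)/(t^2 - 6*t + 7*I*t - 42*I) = (t + 7)/(t + 7*I)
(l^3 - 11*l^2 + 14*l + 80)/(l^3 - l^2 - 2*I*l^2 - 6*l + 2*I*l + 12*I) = (l^2 - 13*l + 40)/(l^2 - l*(3 + 2*I) + 6*I)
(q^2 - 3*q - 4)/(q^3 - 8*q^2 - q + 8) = (q - 4)/(q^2 - 9*q + 8)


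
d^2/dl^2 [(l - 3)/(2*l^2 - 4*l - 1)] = 4*((5 - 3*l)*(-2*l^2 + 4*l + 1) - 8*(l - 3)*(l - 1)^2)/(-2*l^2 + 4*l + 1)^3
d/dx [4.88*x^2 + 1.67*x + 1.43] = 9.76*x + 1.67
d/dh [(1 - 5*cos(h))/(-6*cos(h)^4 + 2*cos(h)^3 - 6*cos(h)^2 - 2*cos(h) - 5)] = (90*cos(h)^4 - 44*cos(h)^3 + 36*cos(h)^2 - 12*cos(h) - 27)*sin(h)/(6*sin(h)^4 + 2*sin(h)^2*cos(h) - 18*sin(h)^2 + 17)^2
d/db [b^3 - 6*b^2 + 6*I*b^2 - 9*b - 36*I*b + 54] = 3*b^2 + 12*b*(-1 + I) - 9 - 36*I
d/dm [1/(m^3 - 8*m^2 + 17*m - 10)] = (-3*m^2 + 16*m - 17)/(m^3 - 8*m^2 + 17*m - 10)^2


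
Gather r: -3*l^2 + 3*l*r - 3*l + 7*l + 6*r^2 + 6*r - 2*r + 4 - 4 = -3*l^2 + 4*l + 6*r^2 + r*(3*l + 4)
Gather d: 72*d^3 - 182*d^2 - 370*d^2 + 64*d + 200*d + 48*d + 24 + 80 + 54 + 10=72*d^3 - 552*d^2 + 312*d + 168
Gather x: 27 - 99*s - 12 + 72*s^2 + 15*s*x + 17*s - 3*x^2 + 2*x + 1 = 72*s^2 - 82*s - 3*x^2 + x*(15*s + 2) + 16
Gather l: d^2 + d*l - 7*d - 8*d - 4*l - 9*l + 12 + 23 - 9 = d^2 - 15*d + l*(d - 13) + 26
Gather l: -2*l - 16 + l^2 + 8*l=l^2 + 6*l - 16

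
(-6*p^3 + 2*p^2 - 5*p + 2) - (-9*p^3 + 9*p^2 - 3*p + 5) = 3*p^3 - 7*p^2 - 2*p - 3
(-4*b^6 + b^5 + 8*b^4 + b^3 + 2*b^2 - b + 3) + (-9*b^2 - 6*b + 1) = -4*b^6 + b^5 + 8*b^4 + b^3 - 7*b^2 - 7*b + 4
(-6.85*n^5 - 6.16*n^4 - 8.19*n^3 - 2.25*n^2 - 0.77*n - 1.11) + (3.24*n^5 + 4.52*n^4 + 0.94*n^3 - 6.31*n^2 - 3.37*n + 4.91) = -3.61*n^5 - 1.64*n^4 - 7.25*n^3 - 8.56*n^2 - 4.14*n + 3.8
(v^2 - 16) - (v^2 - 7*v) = 7*v - 16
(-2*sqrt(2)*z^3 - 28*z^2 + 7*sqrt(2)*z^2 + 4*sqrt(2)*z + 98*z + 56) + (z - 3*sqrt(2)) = -2*sqrt(2)*z^3 - 28*z^2 + 7*sqrt(2)*z^2 + 4*sqrt(2)*z + 99*z - 3*sqrt(2) + 56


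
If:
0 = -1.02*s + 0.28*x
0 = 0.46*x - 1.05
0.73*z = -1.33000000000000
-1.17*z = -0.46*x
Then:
No Solution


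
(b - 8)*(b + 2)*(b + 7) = b^3 + b^2 - 58*b - 112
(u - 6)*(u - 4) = u^2 - 10*u + 24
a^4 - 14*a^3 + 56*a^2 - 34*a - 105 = (a - 7)*(a - 5)*(a - 3)*(a + 1)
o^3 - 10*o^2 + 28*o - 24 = (o - 6)*(o - 2)^2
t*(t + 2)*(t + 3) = t^3 + 5*t^2 + 6*t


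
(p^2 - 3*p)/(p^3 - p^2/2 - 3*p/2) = 2*(3 - p)/(-2*p^2 + p + 3)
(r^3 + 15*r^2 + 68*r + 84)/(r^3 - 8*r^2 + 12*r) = (r^3 + 15*r^2 + 68*r + 84)/(r*(r^2 - 8*r + 12))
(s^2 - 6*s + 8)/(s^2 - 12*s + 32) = (s - 2)/(s - 8)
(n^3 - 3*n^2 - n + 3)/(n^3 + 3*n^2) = (n^3 - 3*n^2 - n + 3)/(n^2*(n + 3))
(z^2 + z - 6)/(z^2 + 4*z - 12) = (z + 3)/(z + 6)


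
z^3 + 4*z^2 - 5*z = z*(z - 1)*(z + 5)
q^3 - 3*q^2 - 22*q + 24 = (q - 6)*(q - 1)*(q + 4)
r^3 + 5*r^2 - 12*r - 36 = (r - 3)*(r + 2)*(r + 6)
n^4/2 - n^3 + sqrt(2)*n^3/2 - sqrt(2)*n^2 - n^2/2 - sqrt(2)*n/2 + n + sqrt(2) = (n/2 + 1/2)*(n - 2)*(n - 1)*(n + sqrt(2))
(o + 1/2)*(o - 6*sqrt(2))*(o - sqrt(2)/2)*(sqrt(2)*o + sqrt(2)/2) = sqrt(2)*o^4 - 13*o^3 + sqrt(2)*o^3 - 13*o^2 + 25*sqrt(2)*o^2/4 - 13*o/4 + 6*sqrt(2)*o + 3*sqrt(2)/2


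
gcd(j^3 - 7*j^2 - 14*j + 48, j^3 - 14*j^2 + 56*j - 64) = j^2 - 10*j + 16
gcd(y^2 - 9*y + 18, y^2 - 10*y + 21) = y - 3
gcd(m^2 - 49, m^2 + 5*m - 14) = m + 7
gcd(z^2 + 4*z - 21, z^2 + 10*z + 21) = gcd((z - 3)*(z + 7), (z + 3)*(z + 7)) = z + 7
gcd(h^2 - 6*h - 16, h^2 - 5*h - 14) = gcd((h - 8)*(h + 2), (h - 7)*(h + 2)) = h + 2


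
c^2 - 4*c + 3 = (c - 3)*(c - 1)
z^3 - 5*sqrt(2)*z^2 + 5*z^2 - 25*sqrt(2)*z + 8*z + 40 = (z + 5)*(z - 4*sqrt(2))*(z - sqrt(2))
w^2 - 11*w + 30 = (w - 6)*(w - 5)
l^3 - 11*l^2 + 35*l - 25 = (l - 5)^2*(l - 1)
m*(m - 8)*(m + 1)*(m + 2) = m^4 - 5*m^3 - 22*m^2 - 16*m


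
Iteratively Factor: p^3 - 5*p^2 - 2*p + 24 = (p - 3)*(p^2 - 2*p - 8) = (p - 3)*(p + 2)*(p - 4)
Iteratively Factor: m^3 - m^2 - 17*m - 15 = (m + 1)*(m^2 - 2*m - 15) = (m + 1)*(m + 3)*(m - 5)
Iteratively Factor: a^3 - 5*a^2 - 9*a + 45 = (a - 3)*(a^2 - 2*a - 15) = (a - 5)*(a - 3)*(a + 3)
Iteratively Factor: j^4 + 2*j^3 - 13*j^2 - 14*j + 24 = (j - 1)*(j^3 + 3*j^2 - 10*j - 24) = (j - 3)*(j - 1)*(j^2 + 6*j + 8) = (j - 3)*(j - 1)*(j + 4)*(j + 2)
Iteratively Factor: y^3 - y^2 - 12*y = (y + 3)*(y^2 - 4*y) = y*(y + 3)*(y - 4)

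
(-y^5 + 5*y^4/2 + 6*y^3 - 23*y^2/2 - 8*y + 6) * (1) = -y^5 + 5*y^4/2 + 6*y^3 - 23*y^2/2 - 8*y + 6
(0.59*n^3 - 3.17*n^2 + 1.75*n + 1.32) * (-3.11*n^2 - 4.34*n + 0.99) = -1.8349*n^5 + 7.2981*n^4 + 8.8994*n^3 - 14.8385*n^2 - 3.9963*n + 1.3068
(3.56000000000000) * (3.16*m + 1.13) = 11.2496*m + 4.0228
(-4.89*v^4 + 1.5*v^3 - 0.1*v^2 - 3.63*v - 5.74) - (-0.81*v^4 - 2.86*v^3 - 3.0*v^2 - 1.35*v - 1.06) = -4.08*v^4 + 4.36*v^3 + 2.9*v^2 - 2.28*v - 4.68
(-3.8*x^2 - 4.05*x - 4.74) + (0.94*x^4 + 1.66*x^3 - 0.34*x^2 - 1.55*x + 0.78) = 0.94*x^4 + 1.66*x^3 - 4.14*x^2 - 5.6*x - 3.96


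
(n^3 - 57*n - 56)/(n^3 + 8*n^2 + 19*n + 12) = (n^2 - n - 56)/(n^2 + 7*n + 12)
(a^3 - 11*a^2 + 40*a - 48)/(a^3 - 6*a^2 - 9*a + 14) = (a^3 - 11*a^2 + 40*a - 48)/(a^3 - 6*a^2 - 9*a + 14)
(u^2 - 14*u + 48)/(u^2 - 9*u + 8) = (u - 6)/(u - 1)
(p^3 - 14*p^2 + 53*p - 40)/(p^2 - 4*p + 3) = (p^2 - 13*p + 40)/(p - 3)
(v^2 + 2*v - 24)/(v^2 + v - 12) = (v^2 + 2*v - 24)/(v^2 + v - 12)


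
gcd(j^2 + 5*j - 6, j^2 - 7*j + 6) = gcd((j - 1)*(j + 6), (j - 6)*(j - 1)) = j - 1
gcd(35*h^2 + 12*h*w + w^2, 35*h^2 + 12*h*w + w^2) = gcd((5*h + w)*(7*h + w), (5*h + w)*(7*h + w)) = 35*h^2 + 12*h*w + w^2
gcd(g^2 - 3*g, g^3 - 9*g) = g^2 - 3*g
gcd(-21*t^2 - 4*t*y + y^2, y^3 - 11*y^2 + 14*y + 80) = 1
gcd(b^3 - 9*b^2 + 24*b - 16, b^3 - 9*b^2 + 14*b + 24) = b - 4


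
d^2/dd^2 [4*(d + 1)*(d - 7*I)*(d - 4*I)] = 24*d + 8 - 88*I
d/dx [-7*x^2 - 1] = -14*x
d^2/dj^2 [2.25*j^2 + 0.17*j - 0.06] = 4.50000000000000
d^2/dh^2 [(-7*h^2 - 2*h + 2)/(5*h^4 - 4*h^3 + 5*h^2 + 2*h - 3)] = 2*(-525*h^8 + 120*h^7 + 883*h^6 - 426*h^5 - 606*h^4 + 12*h^3 + 111*h^2 - 102*h - 37)/(125*h^12 - 300*h^11 + 615*h^10 - 514*h^9 + 150*h^8 + 456*h^7 - 649*h^6 + 282*h^5 + 114*h^4 - 280*h^3 + 99*h^2 + 54*h - 27)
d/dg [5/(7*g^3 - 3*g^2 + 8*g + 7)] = 5*(-21*g^2 + 6*g - 8)/(7*g^3 - 3*g^2 + 8*g + 7)^2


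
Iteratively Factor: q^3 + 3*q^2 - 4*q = (q - 1)*(q^2 + 4*q) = q*(q - 1)*(q + 4)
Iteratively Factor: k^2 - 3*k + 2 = (k - 2)*(k - 1)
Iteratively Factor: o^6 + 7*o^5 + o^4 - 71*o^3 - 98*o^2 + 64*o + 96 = (o - 3)*(o^5 + 10*o^4 + 31*o^3 + 22*o^2 - 32*o - 32) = (o - 3)*(o + 2)*(o^4 + 8*o^3 + 15*o^2 - 8*o - 16) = (o - 3)*(o - 1)*(o + 2)*(o^3 + 9*o^2 + 24*o + 16) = (o - 3)*(o - 1)*(o + 1)*(o + 2)*(o^2 + 8*o + 16) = (o - 3)*(o - 1)*(o + 1)*(o + 2)*(o + 4)*(o + 4)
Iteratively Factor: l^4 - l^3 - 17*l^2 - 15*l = (l)*(l^3 - l^2 - 17*l - 15) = l*(l - 5)*(l^2 + 4*l + 3) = l*(l - 5)*(l + 1)*(l + 3)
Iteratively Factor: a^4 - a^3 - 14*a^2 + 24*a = (a - 2)*(a^3 + a^2 - 12*a) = (a - 2)*(a + 4)*(a^2 - 3*a) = a*(a - 2)*(a + 4)*(a - 3)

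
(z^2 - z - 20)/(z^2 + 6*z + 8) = (z - 5)/(z + 2)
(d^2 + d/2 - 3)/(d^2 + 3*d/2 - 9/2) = (d + 2)/(d + 3)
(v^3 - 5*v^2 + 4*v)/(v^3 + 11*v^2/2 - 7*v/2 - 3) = 2*v*(v - 4)/(2*v^2 + 13*v + 6)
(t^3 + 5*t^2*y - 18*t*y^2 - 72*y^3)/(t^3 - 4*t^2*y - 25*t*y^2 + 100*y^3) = (-t^2 - 9*t*y - 18*y^2)/(-t^2 + 25*y^2)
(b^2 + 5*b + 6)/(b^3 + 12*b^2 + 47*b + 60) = (b + 2)/(b^2 + 9*b + 20)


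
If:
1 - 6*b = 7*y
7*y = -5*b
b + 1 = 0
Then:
No Solution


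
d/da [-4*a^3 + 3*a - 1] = 3 - 12*a^2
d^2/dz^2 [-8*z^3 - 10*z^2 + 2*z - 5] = -48*z - 20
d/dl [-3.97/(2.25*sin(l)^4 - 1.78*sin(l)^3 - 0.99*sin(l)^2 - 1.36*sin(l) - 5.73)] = (35.73*sin(l)^3 - 21.1998*sin(l)^2 - 7.8606*sin(l) - 5.3992)*cos(l)/(-2.25*sin(l)^4 + 1.78*sin(l)^3 + 0.99*sin(l)^2 + 1.36*sin(l) + 5.73)^2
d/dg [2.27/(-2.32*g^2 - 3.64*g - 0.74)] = (10.5328*g + 8.2628)/(2.32*g^2 + 3.64*g + 0.74)^2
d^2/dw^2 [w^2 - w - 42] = 2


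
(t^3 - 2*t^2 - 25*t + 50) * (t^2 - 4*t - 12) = t^5 - 6*t^4 - 29*t^3 + 174*t^2 + 100*t - 600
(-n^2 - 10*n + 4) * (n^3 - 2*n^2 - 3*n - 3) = -n^5 - 8*n^4 + 27*n^3 + 25*n^2 + 18*n - 12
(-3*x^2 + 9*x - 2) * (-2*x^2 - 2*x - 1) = 6*x^4 - 12*x^3 - 11*x^2 - 5*x + 2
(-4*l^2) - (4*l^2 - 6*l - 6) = -8*l^2 + 6*l + 6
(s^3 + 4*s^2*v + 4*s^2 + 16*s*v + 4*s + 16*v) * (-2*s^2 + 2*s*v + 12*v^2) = -2*s^5 - 6*s^4*v - 8*s^4 + 20*s^3*v^2 - 24*s^3*v - 8*s^3 + 48*s^2*v^3 + 80*s^2*v^2 - 24*s^2*v + 192*s*v^3 + 80*s*v^2 + 192*v^3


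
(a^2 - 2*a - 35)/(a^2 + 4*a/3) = 3*(a^2 - 2*a - 35)/(a*(3*a + 4))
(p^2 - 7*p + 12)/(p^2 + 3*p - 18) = (p - 4)/(p + 6)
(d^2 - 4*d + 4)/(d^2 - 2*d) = (d - 2)/d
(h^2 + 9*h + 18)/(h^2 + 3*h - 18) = (h + 3)/(h - 3)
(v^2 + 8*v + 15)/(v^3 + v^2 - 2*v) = (v^2 + 8*v + 15)/(v*(v^2 + v - 2))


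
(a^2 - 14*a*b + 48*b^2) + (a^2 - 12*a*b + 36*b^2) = 2*a^2 - 26*a*b + 84*b^2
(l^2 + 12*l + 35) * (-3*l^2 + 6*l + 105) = -3*l^4 - 30*l^3 + 72*l^2 + 1470*l + 3675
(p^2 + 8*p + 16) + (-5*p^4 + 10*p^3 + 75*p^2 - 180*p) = -5*p^4 + 10*p^3 + 76*p^2 - 172*p + 16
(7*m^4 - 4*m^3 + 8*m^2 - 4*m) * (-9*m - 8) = -63*m^5 - 20*m^4 - 40*m^3 - 28*m^2 + 32*m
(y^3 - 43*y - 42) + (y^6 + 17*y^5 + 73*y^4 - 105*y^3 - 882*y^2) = y^6 + 17*y^5 + 73*y^4 - 104*y^3 - 882*y^2 - 43*y - 42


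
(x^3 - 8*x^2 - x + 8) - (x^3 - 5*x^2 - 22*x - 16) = -3*x^2 + 21*x + 24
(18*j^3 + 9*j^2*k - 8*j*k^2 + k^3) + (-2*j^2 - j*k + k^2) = 18*j^3 + 9*j^2*k - 2*j^2 - 8*j*k^2 - j*k + k^3 + k^2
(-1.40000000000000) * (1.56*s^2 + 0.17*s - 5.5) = -2.184*s^2 - 0.238*s + 7.7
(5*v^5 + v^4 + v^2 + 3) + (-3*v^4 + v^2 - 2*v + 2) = 5*v^5 - 2*v^4 + 2*v^2 - 2*v + 5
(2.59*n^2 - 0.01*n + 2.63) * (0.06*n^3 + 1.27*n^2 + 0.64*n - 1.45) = 0.1554*n^5 + 3.2887*n^4 + 1.8027*n^3 - 0.4218*n^2 + 1.6977*n - 3.8135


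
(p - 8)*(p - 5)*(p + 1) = p^3 - 12*p^2 + 27*p + 40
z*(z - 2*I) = z^2 - 2*I*z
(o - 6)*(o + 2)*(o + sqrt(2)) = o^3 - 4*o^2 + sqrt(2)*o^2 - 12*o - 4*sqrt(2)*o - 12*sqrt(2)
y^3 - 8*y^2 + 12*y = y*(y - 6)*(y - 2)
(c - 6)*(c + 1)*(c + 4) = c^3 - c^2 - 26*c - 24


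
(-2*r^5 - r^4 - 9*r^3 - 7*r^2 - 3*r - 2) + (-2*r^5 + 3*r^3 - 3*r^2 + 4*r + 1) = -4*r^5 - r^4 - 6*r^3 - 10*r^2 + r - 1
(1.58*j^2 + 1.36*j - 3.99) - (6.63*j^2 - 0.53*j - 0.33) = -5.05*j^2 + 1.89*j - 3.66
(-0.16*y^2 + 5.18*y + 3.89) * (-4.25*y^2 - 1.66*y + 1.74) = 0.68*y^4 - 21.7494*y^3 - 25.4097*y^2 + 2.5558*y + 6.7686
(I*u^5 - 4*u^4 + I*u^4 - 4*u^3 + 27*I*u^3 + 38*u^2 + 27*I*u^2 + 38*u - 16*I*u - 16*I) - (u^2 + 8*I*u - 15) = I*u^5 - 4*u^4 + I*u^4 - 4*u^3 + 27*I*u^3 + 37*u^2 + 27*I*u^2 + 38*u - 24*I*u + 15 - 16*I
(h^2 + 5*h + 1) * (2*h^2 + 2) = 2*h^4 + 10*h^3 + 4*h^2 + 10*h + 2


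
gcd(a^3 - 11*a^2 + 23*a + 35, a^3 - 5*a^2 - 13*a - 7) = a^2 - 6*a - 7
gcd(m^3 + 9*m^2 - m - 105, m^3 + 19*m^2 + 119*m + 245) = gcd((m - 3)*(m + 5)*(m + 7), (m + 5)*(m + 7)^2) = m^2 + 12*m + 35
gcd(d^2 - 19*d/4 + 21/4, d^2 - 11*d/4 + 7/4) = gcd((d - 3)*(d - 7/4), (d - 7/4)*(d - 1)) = d - 7/4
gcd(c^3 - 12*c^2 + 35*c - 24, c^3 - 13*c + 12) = c^2 - 4*c + 3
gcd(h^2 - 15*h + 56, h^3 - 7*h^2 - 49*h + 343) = h - 7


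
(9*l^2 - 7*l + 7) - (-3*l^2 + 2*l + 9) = 12*l^2 - 9*l - 2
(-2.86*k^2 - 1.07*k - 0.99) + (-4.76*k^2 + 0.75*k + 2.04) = -7.62*k^2 - 0.32*k + 1.05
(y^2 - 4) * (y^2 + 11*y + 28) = y^4 + 11*y^3 + 24*y^2 - 44*y - 112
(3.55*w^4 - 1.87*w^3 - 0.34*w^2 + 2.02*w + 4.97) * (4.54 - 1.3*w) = -4.615*w^5 + 18.548*w^4 - 8.0478*w^3 - 4.1696*w^2 + 2.7098*w + 22.5638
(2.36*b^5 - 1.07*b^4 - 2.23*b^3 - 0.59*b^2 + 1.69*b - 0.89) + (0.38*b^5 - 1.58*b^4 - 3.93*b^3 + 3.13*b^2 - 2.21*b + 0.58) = 2.74*b^5 - 2.65*b^4 - 6.16*b^3 + 2.54*b^2 - 0.52*b - 0.31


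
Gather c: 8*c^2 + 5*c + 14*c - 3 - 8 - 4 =8*c^2 + 19*c - 15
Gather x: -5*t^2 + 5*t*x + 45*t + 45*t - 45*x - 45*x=-5*t^2 + 90*t + x*(5*t - 90)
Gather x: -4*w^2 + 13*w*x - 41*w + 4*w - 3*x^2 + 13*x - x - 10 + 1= -4*w^2 - 37*w - 3*x^2 + x*(13*w + 12) - 9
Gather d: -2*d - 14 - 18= -2*d - 32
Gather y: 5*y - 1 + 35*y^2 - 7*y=35*y^2 - 2*y - 1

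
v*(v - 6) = v^2 - 6*v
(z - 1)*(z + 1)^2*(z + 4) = z^4 + 5*z^3 + 3*z^2 - 5*z - 4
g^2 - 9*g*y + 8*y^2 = (g - 8*y)*(g - y)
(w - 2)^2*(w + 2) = w^3 - 2*w^2 - 4*w + 8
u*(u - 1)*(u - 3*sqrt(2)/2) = u^3 - 3*sqrt(2)*u^2/2 - u^2 + 3*sqrt(2)*u/2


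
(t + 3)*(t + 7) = t^2 + 10*t + 21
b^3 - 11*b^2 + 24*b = b*(b - 8)*(b - 3)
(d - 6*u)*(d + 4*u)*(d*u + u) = d^3*u - 2*d^2*u^2 + d^2*u - 24*d*u^3 - 2*d*u^2 - 24*u^3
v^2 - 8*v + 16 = (v - 4)^2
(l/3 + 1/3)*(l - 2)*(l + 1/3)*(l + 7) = l^4/3 + 19*l^3/9 - 7*l^2/3 - 17*l/3 - 14/9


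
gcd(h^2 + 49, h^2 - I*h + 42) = h - 7*I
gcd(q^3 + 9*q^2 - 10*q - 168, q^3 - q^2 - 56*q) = q + 7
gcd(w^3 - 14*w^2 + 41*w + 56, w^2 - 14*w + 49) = w - 7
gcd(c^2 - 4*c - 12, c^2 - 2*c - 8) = c + 2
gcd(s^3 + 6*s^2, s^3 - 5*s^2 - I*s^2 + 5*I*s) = s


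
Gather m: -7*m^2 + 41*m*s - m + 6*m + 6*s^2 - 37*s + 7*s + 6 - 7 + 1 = -7*m^2 + m*(41*s + 5) + 6*s^2 - 30*s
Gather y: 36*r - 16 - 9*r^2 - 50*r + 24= -9*r^2 - 14*r + 8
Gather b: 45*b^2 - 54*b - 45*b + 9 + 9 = 45*b^2 - 99*b + 18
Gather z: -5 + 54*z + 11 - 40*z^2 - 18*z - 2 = -40*z^2 + 36*z + 4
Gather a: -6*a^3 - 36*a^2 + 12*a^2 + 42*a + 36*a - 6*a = -6*a^3 - 24*a^2 + 72*a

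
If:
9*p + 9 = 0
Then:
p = -1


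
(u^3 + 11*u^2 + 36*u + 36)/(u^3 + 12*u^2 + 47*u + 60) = (u^2 + 8*u + 12)/(u^2 + 9*u + 20)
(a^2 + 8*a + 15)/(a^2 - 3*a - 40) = (a + 3)/(a - 8)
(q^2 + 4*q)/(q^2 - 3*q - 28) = q/(q - 7)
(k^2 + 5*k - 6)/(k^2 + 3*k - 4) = (k + 6)/(k + 4)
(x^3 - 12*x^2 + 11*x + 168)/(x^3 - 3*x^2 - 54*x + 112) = (x^2 - 4*x - 21)/(x^2 + 5*x - 14)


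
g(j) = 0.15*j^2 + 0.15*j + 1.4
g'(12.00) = 3.75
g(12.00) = 24.80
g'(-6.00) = -1.65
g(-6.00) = 5.90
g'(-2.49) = -0.60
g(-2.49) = 1.96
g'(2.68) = 0.95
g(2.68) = 2.88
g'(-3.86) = -1.01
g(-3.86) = 3.06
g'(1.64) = 0.64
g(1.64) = 2.05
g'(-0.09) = 0.12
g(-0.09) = 1.39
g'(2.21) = 0.81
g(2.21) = 2.46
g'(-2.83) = -0.70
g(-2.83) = 2.18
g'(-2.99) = -0.75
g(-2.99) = 2.29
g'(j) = 0.3*j + 0.15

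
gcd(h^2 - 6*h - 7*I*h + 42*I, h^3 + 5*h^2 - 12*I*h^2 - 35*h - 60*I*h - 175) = h - 7*I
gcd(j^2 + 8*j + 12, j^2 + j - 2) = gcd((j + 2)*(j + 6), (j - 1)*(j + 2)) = j + 2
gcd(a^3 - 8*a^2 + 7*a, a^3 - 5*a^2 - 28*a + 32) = a - 1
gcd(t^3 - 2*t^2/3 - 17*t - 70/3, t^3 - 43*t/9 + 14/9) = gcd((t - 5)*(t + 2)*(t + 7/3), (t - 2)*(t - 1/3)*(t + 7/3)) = t + 7/3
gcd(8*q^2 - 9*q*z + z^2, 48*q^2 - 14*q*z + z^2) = -8*q + z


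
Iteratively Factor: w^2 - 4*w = (w)*(w - 4)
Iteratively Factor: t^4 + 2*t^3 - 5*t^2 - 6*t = (t)*(t^3 + 2*t^2 - 5*t - 6) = t*(t + 3)*(t^2 - t - 2) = t*(t + 1)*(t + 3)*(t - 2)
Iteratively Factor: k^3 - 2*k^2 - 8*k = (k + 2)*(k^2 - 4*k) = k*(k + 2)*(k - 4)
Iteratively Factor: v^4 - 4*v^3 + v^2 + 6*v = (v)*(v^3 - 4*v^2 + v + 6) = v*(v - 2)*(v^2 - 2*v - 3) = v*(v - 2)*(v + 1)*(v - 3)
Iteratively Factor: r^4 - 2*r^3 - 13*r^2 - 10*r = (r + 2)*(r^3 - 4*r^2 - 5*r) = (r - 5)*(r + 2)*(r^2 + r) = (r - 5)*(r + 1)*(r + 2)*(r)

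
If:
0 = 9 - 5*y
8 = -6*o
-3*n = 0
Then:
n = 0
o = -4/3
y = 9/5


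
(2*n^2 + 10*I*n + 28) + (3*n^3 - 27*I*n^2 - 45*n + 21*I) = 3*n^3 + 2*n^2 - 27*I*n^2 - 45*n + 10*I*n + 28 + 21*I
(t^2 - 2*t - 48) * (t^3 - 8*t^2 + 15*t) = t^5 - 10*t^4 - 17*t^3 + 354*t^2 - 720*t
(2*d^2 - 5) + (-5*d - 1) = 2*d^2 - 5*d - 6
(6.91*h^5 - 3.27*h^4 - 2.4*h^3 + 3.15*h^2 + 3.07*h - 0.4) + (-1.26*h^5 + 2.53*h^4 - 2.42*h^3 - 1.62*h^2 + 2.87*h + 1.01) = 5.65*h^5 - 0.74*h^4 - 4.82*h^3 + 1.53*h^2 + 5.94*h + 0.61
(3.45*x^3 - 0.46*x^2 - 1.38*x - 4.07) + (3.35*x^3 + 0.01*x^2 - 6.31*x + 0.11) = 6.8*x^3 - 0.45*x^2 - 7.69*x - 3.96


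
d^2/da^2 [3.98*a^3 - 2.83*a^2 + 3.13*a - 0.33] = 23.88*a - 5.66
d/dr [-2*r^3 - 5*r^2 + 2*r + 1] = -6*r^2 - 10*r + 2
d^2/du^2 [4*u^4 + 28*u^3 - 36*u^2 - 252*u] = 48*u^2 + 168*u - 72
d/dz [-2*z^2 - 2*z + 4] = -4*z - 2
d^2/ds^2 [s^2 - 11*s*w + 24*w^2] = 2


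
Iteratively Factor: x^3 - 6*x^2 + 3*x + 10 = (x - 5)*(x^2 - x - 2) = (x - 5)*(x - 2)*(x + 1)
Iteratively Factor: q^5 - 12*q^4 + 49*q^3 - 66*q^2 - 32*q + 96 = (q - 2)*(q^4 - 10*q^3 + 29*q^2 - 8*q - 48) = (q - 2)*(q + 1)*(q^3 - 11*q^2 + 40*q - 48) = (q - 3)*(q - 2)*(q + 1)*(q^2 - 8*q + 16) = (q - 4)*(q - 3)*(q - 2)*(q + 1)*(q - 4)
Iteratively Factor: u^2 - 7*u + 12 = (u - 3)*(u - 4)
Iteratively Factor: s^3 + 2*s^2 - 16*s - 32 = (s - 4)*(s^2 + 6*s + 8) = (s - 4)*(s + 4)*(s + 2)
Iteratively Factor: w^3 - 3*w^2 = (w)*(w^2 - 3*w) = w^2*(w - 3)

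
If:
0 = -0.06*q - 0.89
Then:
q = -14.83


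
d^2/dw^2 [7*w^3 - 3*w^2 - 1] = 42*w - 6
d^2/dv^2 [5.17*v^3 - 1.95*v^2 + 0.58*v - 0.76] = 31.02*v - 3.9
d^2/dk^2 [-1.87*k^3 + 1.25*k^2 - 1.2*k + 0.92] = 2.5 - 11.22*k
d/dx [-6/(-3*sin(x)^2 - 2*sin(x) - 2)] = -12*(3*sin(x) + 1)*cos(x)/(3*sin(x)^2 + 2*sin(x) + 2)^2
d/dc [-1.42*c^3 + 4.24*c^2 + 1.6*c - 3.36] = -4.26*c^2 + 8.48*c + 1.6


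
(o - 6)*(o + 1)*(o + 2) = o^3 - 3*o^2 - 16*o - 12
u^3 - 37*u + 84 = (u - 4)*(u - 3)*(u + 7)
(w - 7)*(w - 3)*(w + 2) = w^3 - 8*w^2 + w + 42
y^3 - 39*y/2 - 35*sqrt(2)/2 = (y - 7*sqrt(2)/2)*(y + sqrt(2))*(y + 5*sqrt(2)/2)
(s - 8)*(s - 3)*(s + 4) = s^3 - 7*s^2 - 20*s + 96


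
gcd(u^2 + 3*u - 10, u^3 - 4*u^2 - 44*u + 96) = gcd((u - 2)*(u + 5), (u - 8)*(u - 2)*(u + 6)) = u - 2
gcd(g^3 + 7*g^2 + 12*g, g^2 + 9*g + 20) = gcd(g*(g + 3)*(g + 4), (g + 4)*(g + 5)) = g + 4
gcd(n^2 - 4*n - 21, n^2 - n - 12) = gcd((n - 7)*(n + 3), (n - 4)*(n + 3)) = n + 3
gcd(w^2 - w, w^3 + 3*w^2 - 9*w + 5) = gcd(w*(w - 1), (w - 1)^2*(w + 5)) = w - 1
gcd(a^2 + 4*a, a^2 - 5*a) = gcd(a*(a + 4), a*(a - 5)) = a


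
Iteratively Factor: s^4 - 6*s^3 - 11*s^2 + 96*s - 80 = (s + 4)*(s^3 - 10*s^2 + 29*s - 20) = (s - 4)*(s + 4)*(s^2 - 6*s + 5) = (s - 5)*(s - 4)*(s + 4)*(s - 1)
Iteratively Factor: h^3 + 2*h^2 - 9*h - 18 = (h + 2)*(h^2 - 9) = (h - 3)*(h + 2)*(h + 3)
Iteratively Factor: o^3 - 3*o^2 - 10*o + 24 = (o + 3)*(o^2 - 6*o + 8) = (o - 2)*(o + 3)*(o - 4)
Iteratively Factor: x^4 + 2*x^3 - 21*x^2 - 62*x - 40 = (x + 2)*(x^3 - 21*x - 20) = (x - 5)*(x + 2)*(x^2 + 5*x + 4) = (x - 5)*(x + 1)*(x + 2)*(x + 4)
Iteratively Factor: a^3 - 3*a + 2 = (a - 1)*(a^2 + a - 2) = (a - 1)*(a + 2)*(a - 1)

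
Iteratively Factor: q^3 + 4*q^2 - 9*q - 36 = (q + 4)*(q^2 - 9) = (q + 3)*(q + 4)*(q - 3)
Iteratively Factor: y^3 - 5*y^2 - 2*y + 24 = (y - 3)*(y^2 - 2*y - 8) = (y - 3)*(y + 2)*(y - 4)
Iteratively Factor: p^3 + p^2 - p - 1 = (p + 1)*(p^2 - 1) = (p - 1)*(p + 1)*(p + 1)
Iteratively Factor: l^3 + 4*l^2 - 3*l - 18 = (l + 3)*(l^2 + l - 6) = (l + 3)^2*(l - 2)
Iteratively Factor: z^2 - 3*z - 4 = (z + 1)*(z - 4)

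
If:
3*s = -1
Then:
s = -1/3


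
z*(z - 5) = z^2 - 5*z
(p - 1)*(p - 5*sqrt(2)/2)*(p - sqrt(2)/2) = p^3 - 3*sqrt(2)*p^2 - p^2 + 5*p/2 + 3*sqrt(2)*p - 5/2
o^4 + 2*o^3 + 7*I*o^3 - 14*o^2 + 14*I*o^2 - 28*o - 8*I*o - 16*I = (o + 2)*(o + I)*(o + 2*I)*(o + 4*I)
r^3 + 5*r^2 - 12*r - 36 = (r - 3)*(r + 2)*(r + 6)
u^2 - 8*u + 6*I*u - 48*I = (u - 8)*(u + 6*I)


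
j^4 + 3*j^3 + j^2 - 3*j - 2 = (j - 1)*(j + 1)^2*(j + 2)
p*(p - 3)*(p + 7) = p^3 + 4*p^2 - 21*p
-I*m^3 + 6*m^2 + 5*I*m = m*(m + 5*I)*(-I*m + 1)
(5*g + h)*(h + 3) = 5*g*h + 15*g + h^2 + 3*h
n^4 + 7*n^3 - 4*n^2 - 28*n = n*(n - 2)*(n + 2)*(n + 7)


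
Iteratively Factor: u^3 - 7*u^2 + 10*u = (u - 5)*(u^2 - 2*u) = u*(u - 5)*(u - 2)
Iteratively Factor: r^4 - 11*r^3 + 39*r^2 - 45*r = (r - 3)*(r^3 - 8*r^2 + 15*r) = r*(r - 3)*(r^2 - 8*r + 15) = r*(r - 3)^2*(r - 5)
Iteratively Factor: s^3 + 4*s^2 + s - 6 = (s + 3)*(s^2 + s - 2) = (s + 2)*(s + 3)*(s - 1)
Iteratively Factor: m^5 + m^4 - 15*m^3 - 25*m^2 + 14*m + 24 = (m + 1)*(m^4 - 15*m^2 - 10*m + 24) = (m - 1)*(m + 1)*(m^3 + m^2 - 14*m - 24) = (m - 1)*(m + 1)*(m + 2)*(m^2 - m - 12) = (m - 1)*(m + 1)*(m + 2)*(m + 3)*(m - 4)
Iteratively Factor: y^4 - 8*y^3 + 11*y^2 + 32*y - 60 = (y - 5)*(y^3 - 3*y^2 - 4*y + 12) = (y - 5)*(y + 2)*(y^2 - 5*y + 6) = (y - 5)*(y - 2)*(y + 2)*(y - 3)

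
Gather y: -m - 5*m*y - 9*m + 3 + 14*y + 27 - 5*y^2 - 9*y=-10*m - 5*y^2 + y*(5 - 5*m) + 30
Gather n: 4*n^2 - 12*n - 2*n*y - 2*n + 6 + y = 4*n^2 + n*(-2*y - 14) + y + 6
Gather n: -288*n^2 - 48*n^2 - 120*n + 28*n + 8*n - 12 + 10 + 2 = -336*n^2 - 84*n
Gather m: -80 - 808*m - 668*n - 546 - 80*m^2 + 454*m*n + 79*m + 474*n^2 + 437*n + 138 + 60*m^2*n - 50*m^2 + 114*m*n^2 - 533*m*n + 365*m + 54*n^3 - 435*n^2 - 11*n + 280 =m^2*(60*n - 130) + m*(114*n^2 - 79*n - 364) + 54*n^3 + 39*n^2 - 242*n - 208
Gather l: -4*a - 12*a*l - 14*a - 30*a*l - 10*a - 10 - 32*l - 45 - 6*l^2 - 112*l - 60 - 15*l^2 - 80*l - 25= -28*a - 21*l^2 + l*(-42*a - 224) - 140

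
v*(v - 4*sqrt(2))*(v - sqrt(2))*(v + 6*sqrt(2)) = v^4 + sqrt(2)*v^3 - 52*v^2 + 48*sqrt(2)*v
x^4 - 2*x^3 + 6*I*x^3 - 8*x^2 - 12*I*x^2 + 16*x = x*(x - 2)*(x + 2*I)*(x + 4*I)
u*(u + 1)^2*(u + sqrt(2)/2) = u^4 + sqrt(2)*u^3/2 + 2*u^3 + u^2 + sqrt(2)*u^2 + sqrt(2)*u/2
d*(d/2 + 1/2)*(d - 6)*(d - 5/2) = d^4/2 - 15*d^3/4 + 13*d^2/4 + 15*d/2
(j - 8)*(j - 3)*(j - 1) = j^3 - 12*j^2 + 35*j - 24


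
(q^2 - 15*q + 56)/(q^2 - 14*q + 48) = (q - 7)/(q - 6)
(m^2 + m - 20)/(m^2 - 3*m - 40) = (m - 4)/(m - 8)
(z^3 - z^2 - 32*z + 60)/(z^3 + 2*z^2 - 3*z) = (z^3 - z^2 - 32*z + 60)/(z*(z^2 + 2*z - 3))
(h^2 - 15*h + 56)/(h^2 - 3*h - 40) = (h - 7)/(h + 5)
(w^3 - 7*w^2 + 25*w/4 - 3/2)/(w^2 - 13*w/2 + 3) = w - 1/2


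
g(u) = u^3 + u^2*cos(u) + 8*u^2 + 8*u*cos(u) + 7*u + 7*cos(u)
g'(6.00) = 255.63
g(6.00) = 633.38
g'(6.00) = 255.63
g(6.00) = 633.38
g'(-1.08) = -4.45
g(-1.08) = 0.29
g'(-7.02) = 38.13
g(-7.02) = -0.76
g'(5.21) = 247.21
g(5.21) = 431.24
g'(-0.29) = 11.08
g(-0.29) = 3.18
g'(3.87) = 137.34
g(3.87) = 165.36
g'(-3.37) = -12.13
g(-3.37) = 37.37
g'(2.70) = 44.62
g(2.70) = 64.46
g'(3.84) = 134.40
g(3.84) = 161.29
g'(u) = -u^2*sin(u) + 3*u^2 - 8*u*sin(u) + 2*u*cos(u) + 16*u - 7*sin(u) + 8*cos(u) + 7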